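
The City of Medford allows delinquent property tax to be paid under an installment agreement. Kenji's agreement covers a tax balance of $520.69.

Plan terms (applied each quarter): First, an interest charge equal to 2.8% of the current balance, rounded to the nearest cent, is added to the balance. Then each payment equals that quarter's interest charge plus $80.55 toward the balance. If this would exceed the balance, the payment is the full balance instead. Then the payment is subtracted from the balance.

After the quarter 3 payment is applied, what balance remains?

$279.04

Quarter 1: opening $520.69; interest $14.58 → $535.27; payment $95.13; balance $440.14
Quarter 2: opening $440.14; interest $12.32 → $452.46; payment $92.87; balance $359.59
Quarter 3: opening $359.59; interest $10.07 → $369.66; payment $90.62; balance $279.04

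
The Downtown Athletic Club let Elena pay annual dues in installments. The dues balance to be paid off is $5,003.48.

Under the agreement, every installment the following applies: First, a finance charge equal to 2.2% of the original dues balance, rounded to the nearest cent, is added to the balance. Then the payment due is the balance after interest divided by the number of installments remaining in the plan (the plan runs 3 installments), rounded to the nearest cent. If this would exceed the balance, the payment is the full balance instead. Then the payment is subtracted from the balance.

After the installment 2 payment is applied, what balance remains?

$1,759.56

Installment 1: $5,003.48 +$110.08 interest = $5,113.56; pay $1,704.52 → $3,409.04
Installment 2: $3,409.04 +$110.08 interest = $3,519.12; pay $1,759.56 → $1,759.56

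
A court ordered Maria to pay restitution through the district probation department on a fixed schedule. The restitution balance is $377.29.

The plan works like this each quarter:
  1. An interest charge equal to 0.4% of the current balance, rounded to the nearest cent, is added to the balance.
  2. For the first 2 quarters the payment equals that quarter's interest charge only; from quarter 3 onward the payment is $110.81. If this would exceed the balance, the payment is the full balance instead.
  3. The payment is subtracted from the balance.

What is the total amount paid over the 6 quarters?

$383.71

# | Opening | Interest | Payment | End bal
1 | $377.29 | $1.51 | $1.51 | $377.29
2 | $377.29 | $1.51 | $1.51 | $377.29
3 | $377.29 | $1.51 | $110.81 | $267.99
4 | $267.99 | $1.07 | $110.81 | $158.25
5 | $158.25 | $0.63 | $110.81 | $48.07
6 | $48.07 | $0.19 | $48.26 | $0.00
Total paid: $383.71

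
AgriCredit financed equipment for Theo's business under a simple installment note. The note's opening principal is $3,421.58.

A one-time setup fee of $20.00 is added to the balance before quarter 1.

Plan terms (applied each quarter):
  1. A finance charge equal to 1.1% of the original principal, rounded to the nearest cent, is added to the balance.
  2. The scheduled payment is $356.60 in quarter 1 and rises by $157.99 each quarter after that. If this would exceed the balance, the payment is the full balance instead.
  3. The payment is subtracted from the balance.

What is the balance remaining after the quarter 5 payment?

$266.88

# | Opening | Interest | Payment | End bal
1 | $3,441.58 | $37.64 | $356.60 | $3,122.62
2 | $3,122.62 | $37.64 | $514.59 | $2,645.67
3 | $2,645.67 | $37.64 | $672.58 | $2,010.73
4 | $2,010.73 | $37.64 | $830.57 | $1,217.80
5 | $1,217.80 | $37.64 | $988.56 | $266.88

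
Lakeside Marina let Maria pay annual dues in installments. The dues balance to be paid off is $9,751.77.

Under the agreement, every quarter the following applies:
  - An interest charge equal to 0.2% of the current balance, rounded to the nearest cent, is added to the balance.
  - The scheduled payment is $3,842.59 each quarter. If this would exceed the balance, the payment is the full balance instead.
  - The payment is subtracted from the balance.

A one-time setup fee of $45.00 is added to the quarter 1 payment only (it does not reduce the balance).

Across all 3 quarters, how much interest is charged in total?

$35.56

Quarter 1: opening $9,751.77; interest $19.50 → $9,771.27; payment $3,842.59 (+ $45.00 fee); balance $5,928.68
Quarter 2: opening $5,928.68; interest $11.86 → $5,940.54; payment $3,842.59; balance $2,097.95
Quarter 3: opening $2,097.95; interest $4.20 → $2,102.15; payment $2,102.15; balance $0.00
Total interest: $19.50 + $11.86 + $4.20 = $35.56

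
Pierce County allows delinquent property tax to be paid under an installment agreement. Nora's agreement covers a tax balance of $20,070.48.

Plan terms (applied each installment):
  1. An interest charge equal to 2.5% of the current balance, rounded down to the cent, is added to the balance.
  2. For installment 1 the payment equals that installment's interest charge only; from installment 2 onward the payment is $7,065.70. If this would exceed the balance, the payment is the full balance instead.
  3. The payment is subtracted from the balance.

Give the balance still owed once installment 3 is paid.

Installment 1: opening $20,070.48; interest $501.76 → $20,572.24; payment $501.76; balance $20,070.48
Installment 2: opening $20,070.48; interest $501.76 → $20,572.24; payment $7,065.70; balance $13,506.54
Installment 3: opening $13,506.54; interest $337.66 → $13,844.20; payment $7,065.70; balance $6,778.50

$6,778.50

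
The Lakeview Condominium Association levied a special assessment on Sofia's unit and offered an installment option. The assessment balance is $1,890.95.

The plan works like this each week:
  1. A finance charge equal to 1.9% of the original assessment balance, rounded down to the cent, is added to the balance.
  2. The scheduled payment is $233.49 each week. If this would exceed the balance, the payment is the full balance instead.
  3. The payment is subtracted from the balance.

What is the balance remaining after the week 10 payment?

$0.00

Week 1: $1,890.95 +$35.92 interest = $1,926.87; pay $233.49 → $1,693.38
Week 2: $1,693.38 +$35.92 interest = $1,729.30; pay $233.49 → $1,495.81
Week 3: $1,495.81 +$35.92 interest = $1,531.73; pay $233.49 → $1,298.24
Week 4: $1,298.24 +$35.92 interest = $1,334.16; pay $233.49 → $1,100.67
Week 5: $1,100.67 +$35.92 interest = $1,136.59; pay $233.49 → $903.10
Week 6: $903.10 +$35.92 interest = $939.02; pay $233.49 → $705.53
Week 7: $705.53 +$35.92 interest = $741.45; pay $233.49 → $507.96
Week 8: $507.96 +$35.92 interest = $543.88; pay $233.49 → $310.39
Week 9: $310.39 +$35.92 interest = $346.31; pay $233.49 → $112.82
Week 10: $112.82 +$35.92 interest = $148.74; pay $148.74 → $0.00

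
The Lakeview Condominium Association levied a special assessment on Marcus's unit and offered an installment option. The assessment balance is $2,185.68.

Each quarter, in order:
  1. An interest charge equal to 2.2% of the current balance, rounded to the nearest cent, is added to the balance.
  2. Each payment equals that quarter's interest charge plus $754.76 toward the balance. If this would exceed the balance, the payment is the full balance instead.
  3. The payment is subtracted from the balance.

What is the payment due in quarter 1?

# | Opening | Interest | Payment | End bal
1 | $2,185.68 | $48.08 | $802.84 | $1,430.92

$802.84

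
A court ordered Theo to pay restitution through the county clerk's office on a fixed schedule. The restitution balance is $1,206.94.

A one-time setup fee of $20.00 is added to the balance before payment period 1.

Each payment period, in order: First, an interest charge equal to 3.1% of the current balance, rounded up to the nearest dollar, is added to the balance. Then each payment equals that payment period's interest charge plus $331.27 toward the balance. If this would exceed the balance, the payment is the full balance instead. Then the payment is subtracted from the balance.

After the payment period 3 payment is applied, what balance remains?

Payment period 1: $1,226.94 +$39.00 interest = $1,265.94; pay $370.27 → $895.67
Payment period 2: $895.67 +$28.00 interest = $923.67; pay $359.27 → $564.40
Payment period 3: $564.40 +$18.00 interest = $582.40; pay $349.27 → $233.13

$233.13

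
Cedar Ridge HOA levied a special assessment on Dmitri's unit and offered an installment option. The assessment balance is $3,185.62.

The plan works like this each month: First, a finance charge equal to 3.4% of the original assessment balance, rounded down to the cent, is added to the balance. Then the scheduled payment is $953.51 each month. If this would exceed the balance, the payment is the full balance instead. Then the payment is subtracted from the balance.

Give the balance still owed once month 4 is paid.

Month 1: $3,185.62 +$108.31 interest = $3,293.93; pay $953.51 → $2,340.42
Month 2: $2,340.42 +$108.31 interest = $2,448.73; pay $953.51 → $1,495.22
Month 3: $1,495.22 +$108.31 interest = $1,603.53; pay $953.51 → $650.02
Month 4: $650.02 +$108.31 interest = $758.33; pay $758.33 → $0.00

$0.00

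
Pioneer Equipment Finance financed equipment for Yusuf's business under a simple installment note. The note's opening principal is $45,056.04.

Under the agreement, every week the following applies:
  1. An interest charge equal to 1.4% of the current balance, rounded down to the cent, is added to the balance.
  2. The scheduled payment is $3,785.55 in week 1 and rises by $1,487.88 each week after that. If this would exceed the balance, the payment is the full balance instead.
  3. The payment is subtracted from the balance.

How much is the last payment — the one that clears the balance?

$2,751.20

Week 1: opening $45,056.04; interest $630.78 → $45,686.82; payment $3,785.55; balance $41,901.27
Week 2: opening $41,901.27; interest $586.61 → $42,487.88; payment $5,273.43; balance $37,214.45
Week 3: opening $37,214.45; interest $521.00 → $37,735.45; payment $6,761.31; balance $30,974.14
Week 4: opening $30,974.14; interest $433.63 → $31,407.77; payment $8,249.19; balance $23,158.58
Week 5: opening $23,158.58; interest $324.22 → $23,482.80; payment $9,737.07; balance $13,745.73
Week 6: opening $13,745.73; interest $192.44 → $13,938.17; payment $11,224.95; balance $2,713.22
Week 7: opening $2,713.22; interest $37.98 → $2,751.20; payment $2,751.20; balance $0.00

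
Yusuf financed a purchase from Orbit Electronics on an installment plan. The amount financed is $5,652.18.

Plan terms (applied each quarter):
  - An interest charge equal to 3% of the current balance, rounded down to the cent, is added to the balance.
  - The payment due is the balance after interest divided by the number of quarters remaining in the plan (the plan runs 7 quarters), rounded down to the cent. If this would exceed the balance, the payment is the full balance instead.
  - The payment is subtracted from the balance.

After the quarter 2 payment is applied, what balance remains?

$4,283.15

# | Opening | Interest | Payment | End bal
1 | $5,652.18 | $169.56 | $831.67 | $4,990.07
2 | $4,990.07 | $149.70 | $856.62 | $4,283.15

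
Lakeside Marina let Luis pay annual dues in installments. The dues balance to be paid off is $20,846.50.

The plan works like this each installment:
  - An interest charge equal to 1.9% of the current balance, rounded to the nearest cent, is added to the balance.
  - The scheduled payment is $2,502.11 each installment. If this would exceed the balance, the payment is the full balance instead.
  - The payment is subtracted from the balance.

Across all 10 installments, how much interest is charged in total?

$2,065.83

Installment 1: opening $20,846.50; interest $396.08 → $21,242.58; payment $2,502.11; balance $18,740.47
Installment 2: opening $18,740.47; interest $356.07 → $19,096.54; payment $2,502.11; balance $16,594.43
Installment 3: opening $16,594.43; interest $315.29 → $16,909.72; payment $2,502.11; balance $14,407.61
Installment 4: opening $14,407.61; interest $273.74 → $14,681.35; payment $2,502.11; balance $12,179.24
Installment 5: opening $12,179.24; interest $231.41 → $12,410.65; payment $2,502.11; balance $9,908.54
Installment 6: opening $9,908.54; interest $188.26 → $10,096.80; payment $2,502.11; balance $7,594.69
Installment 7: opening $7,594.69; interest $144.30 → $7,738.99; payment $2,502.11; balance $5,236.88
Installment 8: opening $5,236.88; interest $99.50 → $5,336.38; payment $2,502.11; balance $2,834.27
Installment 9: opening $2,834.27; interest $53.85 → $2,888.12; payment $2,502.11; balance $386.01
Installment 10: opening $386.01; interest $7.33 → $393.34; payment $393.34; balance $0.00
Total interest: $396.08 + $356.07 + $315.29 + $273.74 + $231.41 + $188.26 + $144.30 + $99.50 + $53.85 + $7.33 = $2,065.83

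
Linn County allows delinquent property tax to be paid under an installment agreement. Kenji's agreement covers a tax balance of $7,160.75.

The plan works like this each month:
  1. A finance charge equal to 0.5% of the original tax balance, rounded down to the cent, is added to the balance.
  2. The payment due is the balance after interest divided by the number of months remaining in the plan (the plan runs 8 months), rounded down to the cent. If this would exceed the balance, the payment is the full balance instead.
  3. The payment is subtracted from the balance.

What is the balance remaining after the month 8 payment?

Month 1: $7,160.75 +$35.80 interest = $7,196.55; pay $899.56 → $6,296.99
Month 2: $6,296.99 +$35.80 interest = $6,332.79; pay $904.68 → $5,428.11
Month 3: $5,428.11 +$35.80 interest = $5,463.91; pay $910.65 → $4,553.26
Month 4: $4,553.26 +$35.80 interest = $4,589.06; pay $917.81 → $3,671.25
Month 5: $3,671.25 +$35.80 interest = $3,707.05; pay $926.76 → $2,780.29
Month 6: $2,780.29 +$35.80 interest = $2,816.09; pay $938.69 → $1,877.40
Month 7: $1,877.40 +$35.80 interest = $1,913.20; pay $956.60 → $956.60
Month 8: $956.60 +$35.80 interest = $992.40; pay $992.40 → $0.00

$0.00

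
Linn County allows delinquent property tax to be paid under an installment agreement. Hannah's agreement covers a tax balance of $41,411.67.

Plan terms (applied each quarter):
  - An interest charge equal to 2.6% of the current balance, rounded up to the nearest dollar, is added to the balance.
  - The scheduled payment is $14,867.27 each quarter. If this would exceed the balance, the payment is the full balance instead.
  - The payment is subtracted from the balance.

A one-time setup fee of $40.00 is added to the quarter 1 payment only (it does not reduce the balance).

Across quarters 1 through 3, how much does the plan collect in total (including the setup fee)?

# | Opening | Interest | Payment | Fee | End bal
1 | $41,411.67 | $1,077.00 | $14,867.27 | $40.00 | $27,621.40
2 | $27,621.40 | $719.00 | $14,867.27 | — | $13,473.13
3 | $13,473.13 | $351.00 | $13,824.13 | — | $0.00
Total paid: $43,598.67

$43,598.67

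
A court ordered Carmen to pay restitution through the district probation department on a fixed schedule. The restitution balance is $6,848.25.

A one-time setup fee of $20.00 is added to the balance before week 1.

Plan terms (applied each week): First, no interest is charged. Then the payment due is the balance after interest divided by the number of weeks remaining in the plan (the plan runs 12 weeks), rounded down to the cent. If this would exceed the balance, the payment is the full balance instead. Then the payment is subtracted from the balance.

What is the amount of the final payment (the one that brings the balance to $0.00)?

$572.36

# | Opening | Payment | End bal
1 | $6,868.25 | $572.35 | $6,295.90
2 | $6,295.90 | $572.35 | $5,723.55
3 | $5,723.55 | $572.35 | $5,151.20
4 | $5,151.20 | $572.35 | $4,578.85
5 | $4,578.85 | $572.35 | $4,006.50
6 | $4,006.50 | $572.35 | $3,434.15
7 | $3,434.15 | $572.35 | $2,861.80
8 | $2,861.80 | $572.36 | $2,289.44
9 | $2,289.44 | $572.36 | $1,717.08
10 | $1,717.08 | $572.36 | $1,144.72
11 | $1,144.72 | $572.36 | $572.36
12 | $572.36 | $572.36 | $0.00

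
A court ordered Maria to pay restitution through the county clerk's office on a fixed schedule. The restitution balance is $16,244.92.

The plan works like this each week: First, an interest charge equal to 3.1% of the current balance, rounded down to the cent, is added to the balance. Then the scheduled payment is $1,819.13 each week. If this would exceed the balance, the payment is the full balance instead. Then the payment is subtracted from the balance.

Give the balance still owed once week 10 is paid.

Week 1: $16,244.92 +$503.59 interest = $16,748.51; pay $1,819.13 → $14,929.38
Week 2: $14,929.38 +$462.81 interest = $15,392.19; pay $1,819.13 → $13,573.06
Week 3: $13,573.06 +$420.76 interest = $13,993.82; pay $1,819.13 → $12,174.69
Week 4: $12,174.69 +$377.41 interest = $12,552.10; pay $1,819.13 → $10,732.97
Week 5: $10,732.97 +$332.72 interest = $11,065.69; pay $1,819.13 → $9,246.56
Week 6: $9,246.56 +$286.64 interest = $9,533.20; pay $1,819.13 → $7,714.07
Week 7: $7,714.07 +$239.13 interest = $7,953.20; pay $1,819.13 → $6,134.07
Week 8: $6,134.07 +$190.15 interest = $6,324.22; pay $1,819.13 → $4,505.09
Week 9: $4,505.09 +$139.65 interest = $4,644.74; pay $1,819.13 → $2,825.61
Week 10: $2,825.61 +$87.59 interest = $2,913.20; pay $1,819.13 → $1,094.07

$1,094.07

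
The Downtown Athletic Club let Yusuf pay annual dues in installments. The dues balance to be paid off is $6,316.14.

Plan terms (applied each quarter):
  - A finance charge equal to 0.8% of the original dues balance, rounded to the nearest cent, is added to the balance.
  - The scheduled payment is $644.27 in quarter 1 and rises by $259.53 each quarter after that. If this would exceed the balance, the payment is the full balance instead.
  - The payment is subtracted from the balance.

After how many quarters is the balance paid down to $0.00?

6

# | Opening | Interest | Payment | End bal
1 | $6,316.14 | $50.53 | $644.27 | $5,722.40
2 | $5,722.40 | $50.53 | $903.80 | $4,869.13
3 | $4,869.13 | $50.53 | $1,163.33 | $3,756.33
4 | $3,756.33 | $50.53 | $1,422.86 | $2,384.00
5 | $2,384.00 | $50.53 | $1,682.39 | $752.14
6 | $752.14 | $50.53 | $802.67 | $0.00
Balance reaches $0.00 in quarter 6.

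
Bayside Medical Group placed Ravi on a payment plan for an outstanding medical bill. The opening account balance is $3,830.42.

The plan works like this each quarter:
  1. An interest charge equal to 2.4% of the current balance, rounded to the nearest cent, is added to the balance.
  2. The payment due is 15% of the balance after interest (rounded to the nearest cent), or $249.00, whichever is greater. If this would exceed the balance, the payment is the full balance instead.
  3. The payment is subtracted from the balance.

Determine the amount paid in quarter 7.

Quarter 1: $3,830.42 +$91.93 interest = $3,922.35; pay $588.35 → $3,334.00
Quarter 2: $3,334.00 +$80.02 interest = $3,414.02; pay $512.10 → $2,901.92
Quarter 3: $2,901.92 +$69.65 interest = $2,971.57; pay $445.74 → $2,525.83
Quarter 4: $2,525.83 +$60.62 interest = $2,586.45; pay $387.97 → $2,198.48
Quarter 5: $2,198.48 +$52.76 interest = $2,251.24; pay $337.69 → $1,913.55
Quarter 6: $1,913.55 +$45.93 interest = $1,959.48; pay $293.92 → $1,665.56
Quarter 7: $1,665.56 +$39.97 interest = $1,705.53; pay $255.83 → $1,449.70

$255.83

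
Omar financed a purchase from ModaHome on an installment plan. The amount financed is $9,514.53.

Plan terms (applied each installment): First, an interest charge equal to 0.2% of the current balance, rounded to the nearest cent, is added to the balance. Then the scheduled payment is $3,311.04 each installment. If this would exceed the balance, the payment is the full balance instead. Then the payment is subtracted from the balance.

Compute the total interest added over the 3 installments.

# | Opening | Interest | Payment | End bal
1 | $9,514.53 | $19.03 | $3,311.04 | $6,222.52
2 | $6,222.52 | $12.45 | $3,311.04 | $2,923.93
3 | $2,923.93 | $5.85 | $2,929.78 | $0.00
Total interest: $19.03 + $12.45 + $5.85 = $37.33

$37.33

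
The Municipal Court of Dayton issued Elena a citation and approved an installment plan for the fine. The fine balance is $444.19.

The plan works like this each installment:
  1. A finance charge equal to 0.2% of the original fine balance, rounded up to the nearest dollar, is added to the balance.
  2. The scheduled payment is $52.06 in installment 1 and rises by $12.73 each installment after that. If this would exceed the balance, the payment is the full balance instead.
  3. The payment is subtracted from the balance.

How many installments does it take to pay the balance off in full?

Installment 1: $444.19 +$1.00 interest = $445.19; pay $52.06 → $393.13
Installment 2: $393.13 +$1.00 interest = $394.13; pay $64.79 → $329.34
Installment 3: $329.34 +$1.00 interest = $330.34; pay $77.52 → $252.82
Installment 4: $252.82 +$1.00 interest = $253.82; pay $90.25 → $163.57
Installment 5: $163.57 +$1.00 interest = $164.57; pay $102.98 → $61.59
Installment 6: $61.59 +$1.00 interest = $62.59; pay $62.59 → $0.00
Balance reaches $0.00 in installment 6.

6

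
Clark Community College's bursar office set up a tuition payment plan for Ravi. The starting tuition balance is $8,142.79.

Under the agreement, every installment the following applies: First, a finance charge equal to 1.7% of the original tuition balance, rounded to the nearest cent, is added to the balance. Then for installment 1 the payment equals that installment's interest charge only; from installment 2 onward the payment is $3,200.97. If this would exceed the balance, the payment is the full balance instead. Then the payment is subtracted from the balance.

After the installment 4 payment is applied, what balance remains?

$0.00

Installment 1: $8,142.79 +$138.43 interest = $8,281.22; pay $138.43 → $8,142.79
Installment 2: $8,142.79 +$138.43 interest = $8,281.22; pay $3,200.97 → $5,080.25
Installment 3: $5,080.25 +$138.43 interest = $5,218.68; pay $3,200.97 → $2,017.71
Installment 4: $2,017.71 +$138.43 interest = $2,156.14; pay $2,156.14 → $0.00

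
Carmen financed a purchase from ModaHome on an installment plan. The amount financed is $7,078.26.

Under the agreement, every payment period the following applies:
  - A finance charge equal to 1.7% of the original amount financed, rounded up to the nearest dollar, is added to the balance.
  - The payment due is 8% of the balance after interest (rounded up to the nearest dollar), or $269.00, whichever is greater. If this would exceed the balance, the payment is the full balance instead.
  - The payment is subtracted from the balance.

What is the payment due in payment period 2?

$540.00

Payment period 1: $7,078.26 +$121.00 interest = $7,199.26; pay $576.00 → $6,623.26
Payment period 2: $6,623.26 +$121.00 interest = $6,744.26; pay $540.00 → $6,204.26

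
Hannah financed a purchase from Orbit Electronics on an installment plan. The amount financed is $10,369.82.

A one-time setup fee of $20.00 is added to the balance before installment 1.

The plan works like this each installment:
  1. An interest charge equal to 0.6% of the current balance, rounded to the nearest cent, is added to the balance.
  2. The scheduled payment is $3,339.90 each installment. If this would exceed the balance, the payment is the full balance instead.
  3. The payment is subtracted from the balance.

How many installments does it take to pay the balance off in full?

4

Installment 1: opening $10,389.82; interest $62.34 → $10,452.16; payment $3,339.90; balance $7,112.26
Installment 2: opening $7,112.26; interest $42.67 → $7,154.93; payment $3,339.90; balance $3,815.03
Installment 3: opening $3,815.03; interest $22.89 → $3,837.92; payment $3,339.90; balance $498.02
Installment 4: opening $498.02; interest $2.99 → $501.01; payment $501.01; balance $0.00
Balance reaches $0.00 in installment 4.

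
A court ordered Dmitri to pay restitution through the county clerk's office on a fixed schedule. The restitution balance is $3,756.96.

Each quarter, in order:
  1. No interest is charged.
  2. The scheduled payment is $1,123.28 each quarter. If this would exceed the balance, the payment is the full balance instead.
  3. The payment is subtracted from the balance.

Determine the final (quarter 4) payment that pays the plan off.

$387.12

Quarter 1: opening $3,756.96; payment $1,123.28; balance $2,633.68
Quarter 2: opening $2,633.68; payment $1,123.28; balance $1,510.40
Quarter 3: opening $1,510.40; payment $1,123.28; balance $387.12
Quarter 4: opening $387.12; payment $387.12; balance $0.00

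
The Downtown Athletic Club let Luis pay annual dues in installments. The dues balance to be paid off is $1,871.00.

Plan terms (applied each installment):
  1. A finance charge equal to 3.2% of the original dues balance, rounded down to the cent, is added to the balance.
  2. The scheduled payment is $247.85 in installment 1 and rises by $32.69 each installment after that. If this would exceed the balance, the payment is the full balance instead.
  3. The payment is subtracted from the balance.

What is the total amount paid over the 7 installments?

Installment 1: opening $1,871.00; interest $59.87 → $1,930.87; payment $247.85; balance $1,683.02
Installment 2: opening $1,683.02; interest $59.87 → $1,742.89; payment $280.54; balance $1,462.35
Installment 3: opening $1,462.35; interest $59.87 → $1,522.22; payment $313.23; balance $1,208.99
Installment 4: opening $1,208.99; interest $59.87 → $1,268.86; payment $345.92; balance $922.94
Installment 5: opening $922.94; interest $59.87 → $982.81; payment $378.61; balance $604.20
Installment 6: opening $604.20; interest $59.87 → $664.07; payment $411.30; balance $252.77
Installment 7: opening $252.77; interest $59.87 → $312.64; payment $312.64; balance $0.00
Total paid: $2,290.09

$2,290.09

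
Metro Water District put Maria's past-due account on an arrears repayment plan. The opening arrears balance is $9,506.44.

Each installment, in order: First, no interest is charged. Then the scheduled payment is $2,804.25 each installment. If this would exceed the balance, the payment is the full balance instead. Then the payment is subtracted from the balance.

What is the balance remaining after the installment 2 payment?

$3,897.94

Installment 1: opening $9,506.44; payment $2,804.25; balance $6,702.19
Installment 2: opening $6,702.19; payment $2,804.25; balance $3,897.94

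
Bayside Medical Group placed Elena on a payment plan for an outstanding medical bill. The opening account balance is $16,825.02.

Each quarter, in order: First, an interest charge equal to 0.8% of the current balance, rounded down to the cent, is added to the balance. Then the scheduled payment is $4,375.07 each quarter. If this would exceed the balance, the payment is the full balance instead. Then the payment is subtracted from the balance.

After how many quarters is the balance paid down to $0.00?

Quarter 1: $16,825.02 +$134.60 interest = $16,959.62; pay $4,375.07 → $12,584.55
Quarter 2: $12,584.55 +$100.67 interest = $12,685.22; pay $4,375.07 → $8,310.15
Quarter 3: $8,310.15 +$66.48 interest = $8,376.63; pay $4,375.07 → $4,001.56
Quarter 4: $4,001.56 +$32.01 interest = $4,033.57; pay $4,033.57 → $0.00
Balance reaches $0.00 in quarter 4.

4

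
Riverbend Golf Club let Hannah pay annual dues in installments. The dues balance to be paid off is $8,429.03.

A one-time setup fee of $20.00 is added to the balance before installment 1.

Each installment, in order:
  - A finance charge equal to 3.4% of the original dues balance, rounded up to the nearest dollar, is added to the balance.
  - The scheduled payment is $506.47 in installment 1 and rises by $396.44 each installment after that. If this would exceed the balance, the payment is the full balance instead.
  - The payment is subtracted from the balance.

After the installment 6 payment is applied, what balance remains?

$1,185.61

Installment 1: $8,449.03 +$287.00 interest = $8,736.03; pay $506.47 → $8,229.56
Installment 2: $8,229.56 +$287.00 interest = $8,516.56; pay $902.91 → $7,613.65
Installment 3: $7,613.65 +$287.00 interest = $7,900.65; pay $1,299.35 → $6,601.30
Installment 4: $6,601.30 +$287.00 interest = $6,888.30; pay $1,695.79 → $5,192.51
Installment 5: $5,192.51 +$287.00 interest = $5,479.51; pay $2,092.23 → $3,387.28
Installment 6: $3,387.28 +$287.00 interest = $3,674.28; pay $2,488.67 → $1,185.61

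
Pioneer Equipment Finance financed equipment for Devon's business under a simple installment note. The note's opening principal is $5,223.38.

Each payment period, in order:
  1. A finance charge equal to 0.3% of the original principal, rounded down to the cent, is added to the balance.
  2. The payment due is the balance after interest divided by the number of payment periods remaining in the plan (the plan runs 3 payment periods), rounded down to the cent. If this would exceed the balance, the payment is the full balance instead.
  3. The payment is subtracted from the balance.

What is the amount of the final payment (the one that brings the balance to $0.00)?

Payment period 1: opening $5,223.38; interest $15.67 → $5,239.05; payment $1,746.35; balance $3,492.70
Payment period 2: opening $3,492.70; interest $15.67 → $3,508.37; payment $1,754.18; balance $1,754.19
Payment period 3: opening $1,754.19; interest $15.67 → $1,769.86; payment $1,769.86; balance $0.00

$1,769.86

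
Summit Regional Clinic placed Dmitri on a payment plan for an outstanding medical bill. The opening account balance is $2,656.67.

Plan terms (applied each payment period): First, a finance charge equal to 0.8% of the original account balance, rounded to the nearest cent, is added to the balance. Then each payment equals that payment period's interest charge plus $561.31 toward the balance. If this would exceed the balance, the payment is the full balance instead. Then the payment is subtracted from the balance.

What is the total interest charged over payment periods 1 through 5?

$106.25

Payment period 1: $2,656.67 +$21.25 interest = $2,677.92; pay $582.56 → $2,095.36
Payment period 2: $2,095.36 +$21.25 interest = $2,116.61; pay $582.56 → $1,534.05
Payment period 3: $1,534.05 +$21.25 interest = $1,555.30; pay $582.56 → $972.74
Payment period 4: $972.74 +$21.25 interest = $993.99; pay $582.56 → $411.43
Payment period 5: $411.43 +$21.25 interest = $432.68; pay $432.68 → $0.00
Total interest: $21.25 + $21.25 + $21.25 + $21.25 + $21.25 = $106.25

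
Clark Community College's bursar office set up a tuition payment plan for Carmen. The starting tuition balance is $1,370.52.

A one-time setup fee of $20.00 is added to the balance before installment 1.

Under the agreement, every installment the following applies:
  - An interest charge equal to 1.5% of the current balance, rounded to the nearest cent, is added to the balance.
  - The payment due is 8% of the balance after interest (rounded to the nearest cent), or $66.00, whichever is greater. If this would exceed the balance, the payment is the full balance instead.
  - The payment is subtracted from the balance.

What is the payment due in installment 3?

Installment 1: opening $1,390.52; interest $20.86 → $1,411.38; payment $112.91; balance $1,298.47
Installment 2: opening $1,298.47; interest $19.48 → $1,317.95; payment $105.44; balance $1,212.51
Installment 3: opening $1,212.51; interest $18.19 → $1,230.70; payment $98.46; balance $1,132.24

$98.46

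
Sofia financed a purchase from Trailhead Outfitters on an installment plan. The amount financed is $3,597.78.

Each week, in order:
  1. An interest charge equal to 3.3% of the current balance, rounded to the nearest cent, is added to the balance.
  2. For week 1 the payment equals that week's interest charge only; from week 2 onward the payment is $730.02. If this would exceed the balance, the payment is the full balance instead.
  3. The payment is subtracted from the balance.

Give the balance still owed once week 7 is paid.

$0.00

Week 1: opening $3,597.78; interest $118.73 → $3,716.51; payment $118.73; balance $3,597.78
Week 2: opening $3,597.78; interest $118.73 → $3,716.51; payment $730.02; balance $2,986.49
Week 3: opening $2,986.49; interest $98.55 → $3,085.04; payment $730.02; balance $2,355.02
Week 4: opening $2,355.02; interest $77.72 → $2,432.74; payment $730.02; balance $1,702.72
Week 5: opening $1,702.72; interest $56.19 → $1,758.91; payment $730.02; balance $1,028.89
Week 6: opening $1,028.89; interest $33.95 → $1,062.84; payment $730.02; balance $332.82
Week 7: opening $332.82; interest $10.98 → $343.80; payment $343.80; balance $0.00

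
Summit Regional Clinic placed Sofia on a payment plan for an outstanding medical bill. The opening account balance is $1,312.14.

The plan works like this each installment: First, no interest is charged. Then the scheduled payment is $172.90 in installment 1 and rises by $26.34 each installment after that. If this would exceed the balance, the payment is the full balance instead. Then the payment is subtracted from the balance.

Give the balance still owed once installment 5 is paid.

Installment 1: opening $1,312.14; payment $172.90; balance $1,139.24
Installment 2: opening $1,139.24; payment $199.24; balance $940.00
Installment 3: opening $940.00; payment $225.58; balance $714.42
Installment 4: opening $714.42; payment $251.92; balance $462.50
Installment 5: opening $462.50; payment $278.26; balance $184.24

$184.24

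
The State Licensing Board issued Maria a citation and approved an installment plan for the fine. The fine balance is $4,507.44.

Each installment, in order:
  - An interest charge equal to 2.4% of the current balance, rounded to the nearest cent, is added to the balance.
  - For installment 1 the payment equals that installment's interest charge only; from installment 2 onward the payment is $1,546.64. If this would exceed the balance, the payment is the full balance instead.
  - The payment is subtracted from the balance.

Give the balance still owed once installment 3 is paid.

Installment 1: $4,507.44 +$108.18 interest = $4,615.62; pay $108.18 → $4,507.44
Installment 2: $4,507.44 +$108.18 interest = $4,615.62; pay $1,546.64 → $3,068.98
Installment 3: $3,068.98 +$73.66 interest = $3,142.64; pay $1,546.64 → $1,596.00

$1,596.00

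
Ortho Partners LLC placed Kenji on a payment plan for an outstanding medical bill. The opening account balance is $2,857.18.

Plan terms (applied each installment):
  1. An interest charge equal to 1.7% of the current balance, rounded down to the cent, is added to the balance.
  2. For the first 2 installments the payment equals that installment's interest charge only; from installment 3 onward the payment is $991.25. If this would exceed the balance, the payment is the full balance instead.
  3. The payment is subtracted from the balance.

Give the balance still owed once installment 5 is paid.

Installment 1: $2,857.18 +$48.57 interest = $2,905.75; pay $48.57 → $2,857.18
Installment 2: $2,857.18 +$48.57 interest = $2,905.75; pay $48.57 → $2,857.18
Installment 3: $2,857.18 +$48.57 interest = $2,905.75; pay $991.25 → $1,914.50
Installment 4: $1,914.50 +$32.54 interest = $1,947.04; pay $991.25 → $955.79
Installment 5: $955.79 +$16.24 interest = $972.03; pay $972.03 → $0.00

$0.00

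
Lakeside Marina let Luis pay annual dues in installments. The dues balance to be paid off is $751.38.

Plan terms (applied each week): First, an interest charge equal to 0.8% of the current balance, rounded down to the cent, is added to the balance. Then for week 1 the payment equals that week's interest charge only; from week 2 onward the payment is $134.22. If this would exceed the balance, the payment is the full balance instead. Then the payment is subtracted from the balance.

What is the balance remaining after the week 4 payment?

$363.66

# | Opening | Interest | Payment | End bal
1 | $751.38 | $6.01 | $6.01 | $751.38
2 | $751.38 | $6.01 | $134.22 | $623.17
3 | $623.17 | $4.98 | $134.22 | $493.93
4 | $493.93 | $3.95 | $134.22 | $363.66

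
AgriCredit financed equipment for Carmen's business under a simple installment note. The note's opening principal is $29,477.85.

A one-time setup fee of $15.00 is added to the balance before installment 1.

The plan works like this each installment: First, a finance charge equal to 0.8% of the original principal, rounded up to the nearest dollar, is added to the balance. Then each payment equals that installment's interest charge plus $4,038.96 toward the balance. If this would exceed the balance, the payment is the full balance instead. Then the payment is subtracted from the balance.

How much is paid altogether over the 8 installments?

Installment 1: opening $29,492.85; interest $236.00 → $29,728.85; payment $4,274.96; balance $25,453.89
Installment 2: opening $25,453.89; interest $236.00 → $25,689.89; payment $4,274.96; balance $21,414.93
Installment 3: opening $21,414.93; interest $236.00 → $21,650.93; payment $4,274.96; balance $17,375.97
Installment 4: opening $17,375.97; interest $236.00 → $17,611.97; payment $4,274.96; balance $13,337.01
Installment 5: opening $13,337.01; interest $236.00 → $13,573.01; payment $4,274.96; balance $9,298.05
Installment 6: opening $9,298.05; interest $236.00 → $9,534.05; payment $4,274.96; balance $5,259.09
Installment 7: opening $5,259.09; interest $236.00 → $5,495.09; payment $4,274.96; balance $1,220.13
Installment 8: opening $1,220.13; interest $236.00 → $1,456.13; payment $1,456.13; balance $0.00
Total paid: $31,380.85

$31,380.85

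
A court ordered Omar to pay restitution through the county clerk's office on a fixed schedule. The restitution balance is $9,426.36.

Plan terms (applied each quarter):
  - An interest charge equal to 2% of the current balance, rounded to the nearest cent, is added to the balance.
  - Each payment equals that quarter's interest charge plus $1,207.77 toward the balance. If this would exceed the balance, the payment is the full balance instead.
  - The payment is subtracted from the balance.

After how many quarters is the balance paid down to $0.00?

# | Opening | Interest | Payment | End bal
1 | $9,426.36 | $188.53 | $1,396.30 | $8,218.59
2 | $8,218.59 | $164.37 | $1,372.14 | $7,010.82
3 | $7,010.82 | $140.22 | $1,347.99 | $5,803.05
4 | $5,803.05 | $116.06 | $1,323.83 | $4,595.28
5 | $4,595.28 | $91.91 | $1,299.68 | $3,387.51
6 | $3,387.51 | $67.75 | $1,275.52 | $2,179.74
7 | $2,179.74 | $43.59 | $1,251.36 | $971.97
8 | $971.97 | $19.44 | $991.41 | $0.00
Balance reaches $0.00 in quarter 8.

8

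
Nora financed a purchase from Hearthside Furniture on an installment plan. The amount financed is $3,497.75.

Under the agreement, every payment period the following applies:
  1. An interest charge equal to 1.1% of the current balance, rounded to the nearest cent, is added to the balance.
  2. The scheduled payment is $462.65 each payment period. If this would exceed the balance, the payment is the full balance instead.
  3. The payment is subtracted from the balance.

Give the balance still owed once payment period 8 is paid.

$0.00

# | Opening | Interest | Payment | End bal
1 | $3,497.75 | $38.48 | $462.65 | $3,073.58
2 | $3,073.58 | $33.81 | $462.65 | $2,644.74
3 | $2,644.74 | $29.09 | $462.65 | $2,211.18
4 | $2,211.18 | $24.32 | $462.65 | $1,772.85
5 | $1,772.85 | $19.50 | $462.65 | $1,329.70
6 | $1,329.70 | $14.63 | $462.65 | $881.68
7 | $881.68 | $9.70 | $462.65 | $428.73
8 | $428.73 | $4.72 | $433.45 | $0.00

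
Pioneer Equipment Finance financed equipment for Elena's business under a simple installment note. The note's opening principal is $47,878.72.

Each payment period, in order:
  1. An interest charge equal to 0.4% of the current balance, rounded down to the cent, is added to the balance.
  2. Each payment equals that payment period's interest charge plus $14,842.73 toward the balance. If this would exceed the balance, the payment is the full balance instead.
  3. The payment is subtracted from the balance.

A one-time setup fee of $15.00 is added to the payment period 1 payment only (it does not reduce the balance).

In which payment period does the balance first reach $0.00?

4

Payment period 1: opening $47,878.72; interest $191.51 → $48,070.23; payment $15,034.24 (+ $15.00 fee); balance $33,035.99
Payment period 2: opening $33,035.99; interest $132.14 → $33,168.13; payment $14,974.87; balance $18,193.26
Payment period 3: opening $18,193.26; interest $72.77 → $18,266.03; payment $14,915.50; balance $3,350.53
Payment period 4: opening $3,350.53; interest $13.40 → $3,363.93; payment $3,363.93; balance $0.00
Balance reaches $0.00 in payment period 4.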